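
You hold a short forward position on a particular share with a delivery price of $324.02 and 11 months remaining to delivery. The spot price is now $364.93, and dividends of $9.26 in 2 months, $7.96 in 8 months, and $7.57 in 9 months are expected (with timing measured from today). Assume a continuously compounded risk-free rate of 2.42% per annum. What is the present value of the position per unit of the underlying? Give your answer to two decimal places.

-$23.53

PV(remaining dividends) I = 9.26·e^(−0.0242·2/12) + 7.96·e^(−0.0242·8/12) + 7.57·e^(−0.0242·9/12) = 24.4892
Current forward F = (S − I)·e^(rT) = (364.93 − 24.4892)·e^(0.0242·11/12) = 340.4408 × 1.022431 = 348.0772
Value (long) = (F − K)·e^(−rT) = (348.0772 − 324.02) × 0.978061 = 23.5294
Short position value = −(long value) = -$23.53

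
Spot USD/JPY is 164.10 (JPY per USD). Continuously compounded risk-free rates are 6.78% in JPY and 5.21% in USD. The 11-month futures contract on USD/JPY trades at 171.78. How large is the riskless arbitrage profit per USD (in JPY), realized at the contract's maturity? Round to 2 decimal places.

5.30 per USD (in JPY)

Fair futures: F* = S·e^(carry·T), with carry = (r_JPY − r_USD) = 0.0678 − 0.0521 = 0.0157
F* = 164.10 · e^(0.0157 × 11/12) = 164.10 · e^0.014392 = 164.10 × 1.014496 = 166.4788
Market 171.78 > fair 166.4788: forward overpriced → cash-and-carry (buy spot, short the forward).
At maturity, profit = |F_mkt − F*| = |171.78 − 166.4788| = 5.30 per USD (in JPY)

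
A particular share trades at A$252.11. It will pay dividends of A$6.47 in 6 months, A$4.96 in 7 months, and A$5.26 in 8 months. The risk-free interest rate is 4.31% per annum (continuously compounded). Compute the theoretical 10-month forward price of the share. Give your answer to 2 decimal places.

A$244.45

PV(dividends) I = 6.47·e^(−0.0431·6/12) + 4.96·e^(−0.0431·7/12) + 5.26·e^(−0.0431·8/12)
I = 6.3321 + 4.8369 + 5.1110 = 16.2800
F = (S − I)·e^(rT) = (252.11 − 16.2800) · e^(0.0431·10/12)
= 235.8300 · e^0.035917 = 235.8300 × 1.036570 = A$244.45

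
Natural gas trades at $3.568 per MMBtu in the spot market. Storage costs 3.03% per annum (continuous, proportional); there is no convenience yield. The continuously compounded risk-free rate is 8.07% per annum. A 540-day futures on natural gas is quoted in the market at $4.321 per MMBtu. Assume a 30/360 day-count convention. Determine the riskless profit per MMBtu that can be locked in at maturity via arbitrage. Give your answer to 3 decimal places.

Fair futures: F* = S·e^(carry·T), with carry = (r + u) = 0.0807 + 0.0303 = 0.1110
F* = 3.568 · e^(0.1110 × 540/360) = 3.568 · e^0.166500 = 3.568 × 1.181164 = $4.2144
Market $4.321 > fair $4.2144: forward overpriced → cash-and-carry (buy spot, short the forward).
At maturity, profit = |F_mkt − F*| = |4.321 − 4.2144| = $0.107 per MMBtu

$0.107 per MMBtu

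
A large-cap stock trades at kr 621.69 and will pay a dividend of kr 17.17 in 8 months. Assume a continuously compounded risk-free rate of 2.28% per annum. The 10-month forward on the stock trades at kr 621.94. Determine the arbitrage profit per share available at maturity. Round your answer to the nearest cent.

kr 5.56 per share

PV(dividends) I = 17.17·e^(−0.0228·8/12) = 16.9110
Fair forward F* = (S − I)·e^(rT) = (621.69 − 16.9110)·e^0.019000 = 604.7790 × 1.019182 = 616.3799
Market kr 621.94 > fair 616.3799: forward overpriced → cash-and-carry (borrow at r, buy the stock and collect the dividends, short the forward).
Profit at T = |F_mkt − F*| = |621.94 − 616.3799| = kr 5.56 per share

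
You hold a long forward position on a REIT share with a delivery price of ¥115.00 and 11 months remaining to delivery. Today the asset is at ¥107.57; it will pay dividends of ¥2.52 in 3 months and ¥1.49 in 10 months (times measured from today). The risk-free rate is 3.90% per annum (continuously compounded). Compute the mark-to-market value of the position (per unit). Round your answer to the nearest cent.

PV(remaining dividends) I = 2.52·e^(−0.0390·3/12) + 1.49·e^(−0.0390·10/12) = 3.9379
Current forward F = (S − I)·e^(rT) = (107.57 − 3.9379)·e^(0.0390·11/12) = 103.6321 × 1.036397 = 107.4040
Value (long) = (F − K)·e^(−rT) = (107.4040 − 115.00) × 0.964881 = -7.3292
Value = -¥7.33

-¥7.33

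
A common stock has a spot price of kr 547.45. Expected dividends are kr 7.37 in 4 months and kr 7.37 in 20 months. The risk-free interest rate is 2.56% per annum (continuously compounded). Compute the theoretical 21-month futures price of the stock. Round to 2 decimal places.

kr 557.51

PV(dividends) I = 7.37·e^(−0.0256·4/12) + 7.37·e^(−0.0256·20/12)
I = 7.3074 + 7.0622 = 14.3696
F = (S − I)·e^(rT) = (547.45 − 14.3696) · e^(0.0256·21/12)
= 533.0804 · e^0.044800 = 533.0804 × 1.045819 = kr 557.51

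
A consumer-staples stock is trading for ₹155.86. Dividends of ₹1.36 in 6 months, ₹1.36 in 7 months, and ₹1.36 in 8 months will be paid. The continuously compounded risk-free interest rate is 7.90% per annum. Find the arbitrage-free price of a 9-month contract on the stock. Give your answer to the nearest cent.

PV(dividends) I = 1.36·e^(−0.0790·6/12) + 1.36·e^(−0.0790·7/12) + 1.36·e^(−0.0790·8/12)
I = 1.3073 + 1.2987 + 1.2902 = 3.8962
F = (S − I)·e^(rT) = (155.86 − 3.8962) · e^(0.0790·9/12)
= 151.9638 · e^0.059250 = 151.9638 × 1.061040 = ₹161.24

₹161.24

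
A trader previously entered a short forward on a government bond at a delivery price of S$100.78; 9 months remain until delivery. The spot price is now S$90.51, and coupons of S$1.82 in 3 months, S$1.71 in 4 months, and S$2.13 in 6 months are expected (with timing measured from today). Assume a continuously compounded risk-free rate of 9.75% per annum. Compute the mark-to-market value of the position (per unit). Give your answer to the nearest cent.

S$8.62

PV(remaining coupons) I = 1.82·e^(−0.0975·3/12) + 1.71·e^(−0.0975·4/12) + 2.13·e^(−0.0975·6/12) = 5.4601
Current forward F = (S − I)·e^(rT) = (90.51 − 5.4601)·e^(0.0975·9/12) = 85.0499 × 1.075865 = 91.5022
Value (long) = (F − K)·e^(−rT) = (91.5022 − 100.78) × 0.929485 = -8.6236
Short position value = −(long value) = S$8.62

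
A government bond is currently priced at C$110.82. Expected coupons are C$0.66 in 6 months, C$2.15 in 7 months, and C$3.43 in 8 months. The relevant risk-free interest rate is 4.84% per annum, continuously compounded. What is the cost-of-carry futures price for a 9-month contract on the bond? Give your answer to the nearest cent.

C$108.64

PV(coupons) I = 0.66·e^(−0.0484·6/12) + 2.15·e^(−0.0484·7/12) + 3.43·e^(−0.0484·8/12)
I = 0.6442 + 2.0901 + 3.3211 = 6.0554
F = (S − I)·e^(rT) = (110.82 − 6.0554) · e^(0.0484·9/12)
= 104.7646 · e^0.036300 = 104.7646 × 1.036967 = C$108.64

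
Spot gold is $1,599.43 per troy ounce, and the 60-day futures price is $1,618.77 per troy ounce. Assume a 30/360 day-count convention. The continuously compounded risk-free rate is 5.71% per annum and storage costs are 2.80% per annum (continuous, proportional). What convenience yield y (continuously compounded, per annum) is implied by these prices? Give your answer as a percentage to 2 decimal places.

1.30%

F = S·e^((r+u−y)T) ⇒ (r+u−y) = ln(F/S)/T
ln(1618.77/1599.43) = 0.012019; /T ⇒ 0.072114
y = r + u − ln(F/S)/T = 0.0571 + 0.0280 − 0.072114 = 0.012986
y = 1.30%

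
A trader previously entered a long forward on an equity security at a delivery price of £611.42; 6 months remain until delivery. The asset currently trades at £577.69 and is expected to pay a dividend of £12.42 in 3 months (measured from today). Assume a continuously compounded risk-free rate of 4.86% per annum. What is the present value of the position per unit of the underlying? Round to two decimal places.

PV(remaining dividends) I = 12.42·e^(−0.0486·3/12) = 12.2700
Current forward F = (S − I)·e^(rT) = (577.69 − 12.2700)·e^(0.0486·6/12) = 565.4200 × 1.024598 = 579.3282
Value (long) = (F − K)·e^(−rT) = (579.3282 − 611.42) × 0.975993 = -31.3214
Value = -£31.32

-£31.32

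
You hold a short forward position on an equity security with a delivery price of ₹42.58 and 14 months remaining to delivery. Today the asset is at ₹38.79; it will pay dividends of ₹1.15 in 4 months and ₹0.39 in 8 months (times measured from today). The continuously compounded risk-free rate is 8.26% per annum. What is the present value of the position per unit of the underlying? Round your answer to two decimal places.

PV(remaining dividends) I = 1.15·e^(−0.0826·4/12) + 0.39·e^(−0.0826·8/12) = 1.4879
Current forward F = (S − I)·e^(rT) = (38.79 − 1.4879)·e^(0.0826·14/12) = 37.3021 × 1.101163 = 41.0757
Value (long) = (F − K)·e^(−rT) = (41.0757 − 42.58) × 0.908131 = -1.3661
Short position value = −(long value) = ₹1.37

₹1.37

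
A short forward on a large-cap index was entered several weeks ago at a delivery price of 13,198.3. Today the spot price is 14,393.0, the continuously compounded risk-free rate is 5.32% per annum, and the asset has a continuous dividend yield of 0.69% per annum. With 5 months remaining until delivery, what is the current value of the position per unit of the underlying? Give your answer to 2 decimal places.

Current fair forward for the remaining 5 months: F = S·e^((r − q)·T), (r − q) = 0.0532 − 0.0069 = 0.0463
F = 14393.0 · e^(0.0463 × 5/12) = 14393.0 × 1.01947895 = 14673.3605
Value of long forward = (F − K)·e^(−rT) = (14673.3605 − 13198.3) · e^(−0.0532·5/12)
= 1475.0605 × 0.97807721 = 1442.72
Short position value = −(long value) = -1442.72

-1442.72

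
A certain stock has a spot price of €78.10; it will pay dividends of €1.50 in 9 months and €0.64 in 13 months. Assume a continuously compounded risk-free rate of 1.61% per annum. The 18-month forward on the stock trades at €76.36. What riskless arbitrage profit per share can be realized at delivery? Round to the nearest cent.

PV(dividends) I = 1.50·e^(−0.0161·9/12) + 0.64·e^(−0.0161·13/12) = 2.1109
Fair forward F* = (S − I)·e^(rT) = (78.10 − 2.1109)·e^0.024150 = 75.9891 × 1.024444 = 77.8466
Market €76.36 < fair 77.8466: forward underpriced → reverse cash-and-carry (short the stock, invest proceeds at r, pay the dividends, go long the forward).
Profit at T = |F_mkt − F*| = |76.36 − 77.8466| = €1.49 per share

€1.49 per share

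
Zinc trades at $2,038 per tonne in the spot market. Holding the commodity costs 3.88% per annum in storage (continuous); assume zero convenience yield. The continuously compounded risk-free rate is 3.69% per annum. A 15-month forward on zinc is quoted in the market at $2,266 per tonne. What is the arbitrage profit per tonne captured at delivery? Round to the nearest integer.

Fair forward: F* = S·e^(carry·T), with carry = (r + u) = 0.0369 + 0.0388 = 0.0757
F* = 2038 · e^(0.0757 × 15/12) = 2038 · e^0.094625 = 2038 × 1.099247 = $2240.2654
Market $2266 > fair $2240.2654: forward overpriced → cash-and-carry (buy spot, short the forward).
At maturity, profit = |F_mkt − F*| = |2266 − 2240.2654| = $26 per tonne

$26 per tonne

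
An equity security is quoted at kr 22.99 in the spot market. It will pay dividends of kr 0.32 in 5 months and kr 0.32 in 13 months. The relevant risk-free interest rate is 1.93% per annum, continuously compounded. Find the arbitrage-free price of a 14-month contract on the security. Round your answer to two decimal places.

kr 22.87

PV(dividends) I = 0.32·e^(−0.0193·5/12) + 0.32·e^(−0.0193·13/12)
I = 0.3174 + 0.3134 = 0.6308
F = (S − I)·e^(rT) = (22.99 − 0.6308) · e^(0.0193·14/12)
= 22.3592 · e^0.022517 = 22.3592 × 1.022772 = kr 22.87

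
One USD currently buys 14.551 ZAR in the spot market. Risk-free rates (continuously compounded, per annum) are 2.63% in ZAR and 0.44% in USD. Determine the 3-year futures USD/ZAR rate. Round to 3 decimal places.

F = S·e^((r_ZAR − r_USD)T) = 14.551 · e^((0.0263 − 0.0044) × 3)
= 14.551 · e^0.065700 = 14.551 × 1.067906
F = 15.539 ZAR per USD

15.539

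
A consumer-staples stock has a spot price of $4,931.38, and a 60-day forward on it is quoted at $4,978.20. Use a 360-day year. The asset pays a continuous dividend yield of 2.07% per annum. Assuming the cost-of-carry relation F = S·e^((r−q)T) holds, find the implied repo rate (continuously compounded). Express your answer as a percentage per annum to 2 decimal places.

From F = S·e^((r−q)T): (r − q) = ln(F/S)/T
ln(4978.20/4931.38) = ln(1.009494) = 0.009449
(r − q) = 0.009449 / (60/360) = 0.056694
r = ln(F/S)/T + q = 0.056694 + 0.0207 = 0.077394
r = 7.74%

7.74%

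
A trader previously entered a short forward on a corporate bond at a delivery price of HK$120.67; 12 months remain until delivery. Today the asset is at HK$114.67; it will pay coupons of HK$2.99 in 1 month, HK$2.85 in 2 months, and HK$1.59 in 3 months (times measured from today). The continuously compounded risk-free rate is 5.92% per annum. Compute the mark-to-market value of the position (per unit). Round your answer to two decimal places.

PV(remaining coupons) I = 2.99·e^(−0.0592·1/12) + 2.85·e^(−0.0592·2/12) + 1.59·e^(−0.0592·3/12) = 7.3639
Current forward F = (S − I)·e^(rT) = (114.67 − 7.3639)·e^(0.0592·12/12) = 107.3061 × 1.060987 = 113.8504
Value (long) = (F − K)·e^(−rT) = (113.8504 − 120.67) × 0.942518 = -6.4276
Short position value = −(long value) = HK$6.43

HK$6.43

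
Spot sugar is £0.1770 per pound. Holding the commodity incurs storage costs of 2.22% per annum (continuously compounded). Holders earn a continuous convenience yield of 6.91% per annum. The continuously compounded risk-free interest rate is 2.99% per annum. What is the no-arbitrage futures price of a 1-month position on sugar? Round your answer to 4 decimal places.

£0.1767 per pound

Net carry = r + u − y = 0.0299 + 0.0222 − 0.0691 = -0.0170
F = S·e^((r+u−y)T) = 0.1770 · e^(-0.0170 × 1/12) = 0.1770 · e^-0.001417
= 0.1770 × 0.998584 = £0.1767 per pound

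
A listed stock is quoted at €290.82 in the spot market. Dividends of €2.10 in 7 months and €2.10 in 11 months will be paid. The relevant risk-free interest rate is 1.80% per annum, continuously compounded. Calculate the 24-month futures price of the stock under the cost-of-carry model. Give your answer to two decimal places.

PV(dividends) I = 2.10·e^(−0.0180·7/12) + 2.10·e^(−0.0180·11/12)
I = 2.0781 + 2.0656 = 4.1437
F = (S − I)·e^(rT) = (290.82 − 4.1437) · e^(0.0180·24/12)
= 286.6763 · e^0.036000 = 286.6763 × 1.036656 = €297.18

€297.18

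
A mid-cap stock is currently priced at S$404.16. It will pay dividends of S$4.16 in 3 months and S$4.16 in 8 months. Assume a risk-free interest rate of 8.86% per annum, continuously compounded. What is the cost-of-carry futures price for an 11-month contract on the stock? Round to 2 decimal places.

PV(dividends) I = 4.16·e^(−0.0886·3/12) + 4.16·e^(−0.0886·8/12)
I = 4.0689 + 3.9214 = 7.9903
F = (S − I)·e^(rT) = (404.16 − 7.9903) · e^(0.0886·11/12)
= 396.1697 · e^0.081217 = 396.1697 × 1.084606 = S$429.69

S$429.69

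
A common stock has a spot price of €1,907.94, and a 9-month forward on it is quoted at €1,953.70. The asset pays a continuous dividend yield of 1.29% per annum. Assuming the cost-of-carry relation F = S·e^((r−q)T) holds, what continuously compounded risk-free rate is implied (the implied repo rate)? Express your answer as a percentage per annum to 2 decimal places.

4.45%

From F = S·e^((r−q)T): (r − q) = ln(F/S)/T
ln(1953.70/1907.94) = ln(1.023984) = 0.023701
(r − q) = 0.023701 / (9/12) = 0.031601
r = ln(F/S)/T + q = 0.031601 + 0.0129 = 0.044501
r = 4.45%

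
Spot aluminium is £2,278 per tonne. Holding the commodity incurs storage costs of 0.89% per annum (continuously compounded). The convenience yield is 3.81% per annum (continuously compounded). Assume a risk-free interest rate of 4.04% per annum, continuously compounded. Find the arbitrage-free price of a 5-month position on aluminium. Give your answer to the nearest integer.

Net carry = r + u − y = 0.0404 + 0.0089 − 0.0381 = 0.0112
F = S·e^((r+u−y)T) = 2278 · e^(0.0112 × 5/12) = 2278 · e^0.004667
= 2278 × 1.004678 = £2,289 per tonne

£2,289 per tonne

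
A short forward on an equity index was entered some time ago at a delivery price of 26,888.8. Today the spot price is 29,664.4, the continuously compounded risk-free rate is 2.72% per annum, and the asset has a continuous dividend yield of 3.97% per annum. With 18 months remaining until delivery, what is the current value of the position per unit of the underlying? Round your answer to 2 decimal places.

-2135.64

Current fair forward for the remaining 18 months: F = S·e^((r − q)·T), (r − q) = 0.0272 − 0.0397 = -0.0125
F = 29664.4 · e^(-0.0125 × 18/12) = 29664.4 × 0.98142469 = 29113.3746
Value of long forward = (F − K)·e^(−rT) = (29113.3746 − 26888.8) · e^(−0.0272·18/12)
= 2224.5746 × 0.96002111 = 2135.64
Short position value = −(long value) = -2135.64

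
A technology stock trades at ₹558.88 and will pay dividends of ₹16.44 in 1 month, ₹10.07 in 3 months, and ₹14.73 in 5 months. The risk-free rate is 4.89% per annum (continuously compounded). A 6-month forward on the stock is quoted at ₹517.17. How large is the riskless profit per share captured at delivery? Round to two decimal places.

PV(dividends) I = 16.44·e^(−0.0489·1/12) + 10.07·e^(−0.0489·3/12) + 14.73·e^(−0.0489·5/12) = 40.7537
Fair forward F* = (S − I)·e^(rT) = (558.88 − 40.7537)·e^0.024450 = 518.1263 × 1.024751 = 530.9504
Market ₹517.17 < fair 530.9504: forward underpriced → reverse cash-and-carry (short the stock, invest proceeds at r, pay the dividends, go long the forward).
Profit at T = |F_mkt − F*| = |517.17 − 530.9504| = ₹13.78 per share

₹13.78 per share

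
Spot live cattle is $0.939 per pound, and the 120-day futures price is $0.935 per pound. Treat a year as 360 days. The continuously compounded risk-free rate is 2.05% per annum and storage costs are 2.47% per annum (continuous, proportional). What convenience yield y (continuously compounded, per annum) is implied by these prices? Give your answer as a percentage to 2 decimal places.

F = S·e^((r+u−y)T) ⇒ (r+u−y) = ln(F/S)/T
ln(0.935/0.939) = -0.004269; /T ⇒ -0.012807
y = r + u − ln(F/S)/T = 0.0205 + 0.0247 + 0.012807 = 0.058007
y = 5.80%

5.80%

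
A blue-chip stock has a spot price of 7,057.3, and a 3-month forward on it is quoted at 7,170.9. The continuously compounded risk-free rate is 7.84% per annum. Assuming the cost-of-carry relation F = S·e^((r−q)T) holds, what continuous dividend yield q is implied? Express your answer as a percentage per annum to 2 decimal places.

1.45%

From F = S·e^((r−q)T): (r − q) = ln(F/S)/T
ln(7170.9/7057.3) = ln(1.016097) = 0.015969
(r − q) = 0.015969 / (3/12) = 0.063876
q = r − ln(F/S)/T = 0.0784 − 0.063876 = 0.014524
q = 1.45%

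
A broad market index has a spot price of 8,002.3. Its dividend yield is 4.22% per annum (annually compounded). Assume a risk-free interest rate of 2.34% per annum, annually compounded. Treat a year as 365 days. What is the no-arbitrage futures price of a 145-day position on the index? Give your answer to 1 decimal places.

F = S · (1+r)^T / (1+q)^T
= 8002.3 × 1.009231 / 1.016556 = 8002.3 × 0.992794
F = 7,944.6

7,944.6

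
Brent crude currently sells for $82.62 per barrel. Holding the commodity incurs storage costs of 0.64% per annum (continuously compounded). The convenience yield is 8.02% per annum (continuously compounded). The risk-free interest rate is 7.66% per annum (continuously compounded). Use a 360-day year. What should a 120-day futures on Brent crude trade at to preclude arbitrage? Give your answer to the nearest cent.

Net carry = r + u − y = 0.0766 + 0.0064 − 0.0802 = 0.0028
F = S·e^((r+u−y)T) = 82.62 · e^(0.0028 × 120/360) = 82.62 · e^0.000933
= 82.62 × 1.000933 = $82.70 per barrel

$82.70 per barrel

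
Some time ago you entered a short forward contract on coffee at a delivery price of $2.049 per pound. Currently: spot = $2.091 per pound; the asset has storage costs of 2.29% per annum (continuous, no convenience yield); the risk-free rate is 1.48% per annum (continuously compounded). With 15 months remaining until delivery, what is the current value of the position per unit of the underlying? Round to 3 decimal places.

Current fair forward for the remaining 15 months: F = S·e^((r + u)·T), (r + u) = 0.0148 + 0.0229 = 0.0377
F = 2.091 · e^(0.0377 × 15/12) = 2.091 × 1.048253 = 2.1919
Value of long forward = (F − K)·e^(−rT) = (2.1919 − 2.049) · e^(−0.0148·15/12)
= 0.1429 × 0.981670 = 0.140
Short position value = −(long value) = -$0.140

-$0.140 per pound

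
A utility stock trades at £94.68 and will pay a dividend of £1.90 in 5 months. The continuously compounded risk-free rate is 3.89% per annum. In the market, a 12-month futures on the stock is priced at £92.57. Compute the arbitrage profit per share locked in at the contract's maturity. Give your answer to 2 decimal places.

PV(dividends) I = 1.90·e^(−0.0389·5/12) = 1.8695
Fair futures F* = (S − I)·e^(rT) = (94.68 − 1.8695)·e^0.038900 = 92.8105 × 1.039667 = 96.4920
Market £92.57 < fair 96.4920: forward underpriced → reverse cash-and-carry (short the stock, invest proceeds at r, pay the dividends, go long the forward).
Profit at T = |F_mkt − F*| = |92.57 − 96.4920| = £3.92 per share

£3.92 per share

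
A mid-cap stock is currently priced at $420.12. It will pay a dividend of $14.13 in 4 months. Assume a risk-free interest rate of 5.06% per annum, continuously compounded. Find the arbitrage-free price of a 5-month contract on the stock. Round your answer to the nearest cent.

PV(dividends) I = 14.13·e^(−0.0506·4/12)
I = 13.8937
F = (S − I)·e^(rT) = (420.12 − 13.8937) · e^(0.0506·5/12)
= 406.2263 · e^0.021083 = 406.2263 × 1.021307 = $414.88

$414.88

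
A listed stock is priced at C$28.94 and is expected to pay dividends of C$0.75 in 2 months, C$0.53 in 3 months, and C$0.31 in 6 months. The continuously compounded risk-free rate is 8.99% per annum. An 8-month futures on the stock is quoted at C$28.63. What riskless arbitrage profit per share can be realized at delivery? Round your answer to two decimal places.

PV(dividends) I = 0.75·e^(−0.0899·2/12) + 0.53·e^(−0.0899·3/12) + 0.31·e^(−0.0899·6/12) = 1.5534
Fair futures F* = (S − I)·e^(rT) = (28.94 − 1.5534)·e^0.059933 = 27.3866 × 1.061765 = 29.0781
Market C$28.63 < fair 29.0781: forward underpriced → reverse cash-and-carry (short the stock, invest proceeds at r, pay the dividends, go long the forward).
Profit at T = |F_mkt − F*| = |28.63 − 29.0781| = C$0.45 per share

C$0.45 per share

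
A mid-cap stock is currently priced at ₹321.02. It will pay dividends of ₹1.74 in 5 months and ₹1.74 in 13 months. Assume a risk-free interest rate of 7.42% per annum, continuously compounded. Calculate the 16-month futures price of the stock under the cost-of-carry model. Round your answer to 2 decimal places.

₹350.77

PV(dividends) I = 1.74·e^(−0.0742·5/12) + 1.74·e^(−0.0742·13/12)
I = 1.6870 + 1.6056 = 3.2926
F = (S − I)·e^(rT) = (321.02 − 3.2926) · e^(0.0742·16/12)
= 317.7274 · e^0.098933 = 317.7274 × 1.103992 = ₹350.77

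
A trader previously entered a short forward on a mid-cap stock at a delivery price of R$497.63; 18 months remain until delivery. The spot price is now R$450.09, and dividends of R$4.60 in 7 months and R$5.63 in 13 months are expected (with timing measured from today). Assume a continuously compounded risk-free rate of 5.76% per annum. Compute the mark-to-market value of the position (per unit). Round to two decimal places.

R$16.09

PV(remaining dividends) I = 4.60·e^(−0.0576·7/12) + 5.63·e^(−0.0576·13/12) = 9.7374
Current forward F = (S − I)·e^(rT) = (450.09 − 9.7374)·e^(0.0576·18/12) = 440.3526 × 1.090242 = 480.0909
Value (long) = (F − K)·e^(−rT) = (480.0909 − 497.63) × 0.917227 = -16.0873
Short position value = −(long value) = R$16.09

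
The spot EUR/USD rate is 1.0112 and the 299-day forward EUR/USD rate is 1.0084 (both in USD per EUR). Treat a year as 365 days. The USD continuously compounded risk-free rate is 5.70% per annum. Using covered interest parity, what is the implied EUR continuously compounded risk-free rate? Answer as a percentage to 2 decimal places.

F = S·e^((r_USD − r_EUR)T) ⇒ r_EUR = r_USD − ln(F/S)/T
ln(1.0084/1.0112) = -0.002773; /(299/365) = -0.003385
r_EUR = 0.0570 + 0.003385 = 0.060385
r_EUR = 6.04%

6.04%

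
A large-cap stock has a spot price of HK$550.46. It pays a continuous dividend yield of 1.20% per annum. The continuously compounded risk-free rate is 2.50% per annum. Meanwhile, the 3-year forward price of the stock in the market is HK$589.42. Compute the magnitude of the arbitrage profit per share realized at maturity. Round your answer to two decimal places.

HK$17.07 per share

Fair forward: F* = S·e^(carry·T), with carry = (r − q) = 0.0250 − 0.0120 = 0.0130
F* = 550.46 · e^(0.0130 × 3) = 550.46 · e^0.039000 = 550.46 × 1.039770 = HK$572.3518
Market HK$589.42 > fair HK$572.3518: forward overpriced → cash-and-carry (buy spot, short the forward).
At maturity, profit = |F_mkt − F*| = |589.42 − 572.3518| = HK$17.07 per share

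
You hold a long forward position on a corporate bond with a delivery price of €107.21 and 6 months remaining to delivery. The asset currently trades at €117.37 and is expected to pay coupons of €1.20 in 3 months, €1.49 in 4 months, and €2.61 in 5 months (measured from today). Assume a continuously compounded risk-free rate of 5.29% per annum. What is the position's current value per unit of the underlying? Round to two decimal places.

€7.76

PV(remaining coupons) I = 1.20·e^(−0.0529·3/12) + 1.49·e^(−0.0529·4/12) + 2.61·e^(−0.0529·5/12) = 5.2013
Current forward F = (S − I)·e^(rT) = (117.37 − 5.2013)·e^(0.0529·6/12) = 112.1687 × 1.026803 = 115.1752
Value (long) = (F − K)·e^(−rT) = (115.1752 − 107.21) × 0.973897 = 7.7573
Value = €7.76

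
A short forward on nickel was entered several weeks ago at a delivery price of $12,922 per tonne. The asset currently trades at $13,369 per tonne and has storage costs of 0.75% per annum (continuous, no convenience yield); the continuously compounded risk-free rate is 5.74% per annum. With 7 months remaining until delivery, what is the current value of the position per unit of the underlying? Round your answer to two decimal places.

-$931.13 per tonne

Current fair forward for the remaining 7 months: F = S·e^((r + u)·T), (r + u) = 0.0574 + 0.0075 = 0.0649
F = 13369 · e^(0.0649 × 7/12) = 13369 × 1.03858409 = 13884.8307
Value of long forward = (F − K)·e^(−rT) = (13884.8307 − 12922) · e^(−0.0574·7/12)
= 962.8307 × 0.96707103 = 931.13
Short position value = −(long value) = -$931.13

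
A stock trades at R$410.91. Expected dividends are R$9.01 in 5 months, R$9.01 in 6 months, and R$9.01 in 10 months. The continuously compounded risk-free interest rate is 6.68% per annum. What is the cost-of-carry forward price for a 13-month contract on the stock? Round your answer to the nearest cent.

R$413.80

PV(dividends) I = 9.01·e^(−0.0668·5/12) + 9.01·e^(−0.0668·6/12) + 9.01·e^(−0.0668·10/12)
I = 8.7627 + 8.7140 + 8.5221 = 25.9988
F = (S − I)·e^(rT) = (410.91 − 25.9988) · e^(0.0668·13/12)
= 384.9112 · e^0.072367 = 384.9112 × 1.075050 = R$413.80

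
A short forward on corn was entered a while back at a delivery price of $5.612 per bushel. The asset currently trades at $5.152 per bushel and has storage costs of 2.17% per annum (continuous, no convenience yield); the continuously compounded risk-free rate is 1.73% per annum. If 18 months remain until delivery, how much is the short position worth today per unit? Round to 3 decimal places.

Current fair forward for the remaining 18 months: F = S·e^((r + u)·T), (r + u) = 0.0173 + 0.0217 = 0.0390
F = 5.152 · e^(0.0390 × 18/12) = 5.152 × 1.060245 = 5.4624
Value of long forward = (F − K)·e^(−rT) = (5.4624 − 5.612) · e^(−0.0173·18/12)
= -0.1496 × 0.974384 = -0.146
Short position value = −(long value) = $0.146

$0.146 per bushel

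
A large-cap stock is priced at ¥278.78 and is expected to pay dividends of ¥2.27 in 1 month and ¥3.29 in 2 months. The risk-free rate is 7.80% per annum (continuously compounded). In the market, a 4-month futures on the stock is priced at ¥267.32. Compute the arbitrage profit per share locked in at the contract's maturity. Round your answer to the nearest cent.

¥13.16 per share

PV(dividends) I = 2.27·e^(−0.0780·1/12) + 3.29·e^(−0.0780·2/12) = 5.5028
Fair futures F* = (S − I)·e^(rT) = (278.78 − 5.5028)·e^0.026000 = 273.2772 × 1.026341 = 280.4756
Market ¥267.32 < fair 280.4756: forward underpriced → reverse cash-and-carry (short the stock, invest proceeds at r, pay the dividends, go long the forward).
Profit at T = |F_mkt − F*| = |267.32 − 280.4756| = ¥13.16 per share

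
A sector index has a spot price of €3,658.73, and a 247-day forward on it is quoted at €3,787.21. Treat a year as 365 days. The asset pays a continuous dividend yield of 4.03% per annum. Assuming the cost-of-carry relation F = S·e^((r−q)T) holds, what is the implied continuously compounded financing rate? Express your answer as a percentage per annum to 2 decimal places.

From F = S·e^((r−q)T): (r − q) = ln(F/S)/T
ln(3787.21/3658.73) = ln(1.035116) = 0.034513
(r − q) = 0.034513 / (247/365) = 0.051001
r = ln(F/S)/T + q = 0.051001 + 0.0403 = 0.091301
r = 9.13%

9.13%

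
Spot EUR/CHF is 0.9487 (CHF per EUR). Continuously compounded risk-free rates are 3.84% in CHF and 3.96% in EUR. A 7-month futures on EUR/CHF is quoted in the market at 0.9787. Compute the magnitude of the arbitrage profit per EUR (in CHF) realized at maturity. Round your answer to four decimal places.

0.0307 per EUR (in CHF)

Fair futures: F* = S·e^(carry·T), with carry = (r_CHF − r_EUR) = 0.0384 − 0.0396 = -0.0012
F* = 0.9487 · e^(-0.0012 × 7/12) = 0.9487 · e^-0.000700 = 0.9487 × 0.999300 = 0.9480
Market 0.9787 > fair 0.9480: forward overpriced → cash-and-carry (buy spot, short the forward).
At maturity, profit = |F_mkt − F*| = |0.9787 − 0.9480| = 0.0307 per EUR (in CHF)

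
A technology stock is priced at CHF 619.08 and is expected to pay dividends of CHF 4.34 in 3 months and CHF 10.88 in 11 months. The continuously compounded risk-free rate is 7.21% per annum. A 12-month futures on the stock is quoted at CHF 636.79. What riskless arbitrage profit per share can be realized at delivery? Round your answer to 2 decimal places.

PV(dividends) I = 4.34·e^(−0.0721·3/12) + 10.88·e^(−0.0721·11/12) = 14.4466
Fair futures F* = (S − I)·e^(rT) = (619.08 − 14.4466)·e^0.072100 = 604.6334 × 1.074763 = 649.8376
Market CHF 636.79 < fair 649.8376: forward underpriced → reverse cash-and-carry (short the stock, invest proceeds at r, pay the dividends, go long the forward).
Profit at T = |F_mkt − F*| = |636.79 − 649.8376| = CHF 13.05 per share

CHF 13.05 per share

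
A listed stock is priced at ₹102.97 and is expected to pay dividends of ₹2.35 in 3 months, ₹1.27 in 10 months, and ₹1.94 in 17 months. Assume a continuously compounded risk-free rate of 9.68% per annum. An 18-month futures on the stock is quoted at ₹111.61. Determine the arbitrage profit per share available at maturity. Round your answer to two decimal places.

₹1.49 per share

PV(dividends) I = 2.35·e^(−0.0968·3/12) + 1.27·e^(−0.0968·10/12) + 1.94·e^(−0.0968·17/12) = 5.1568
Fair futures F* = (S − I)·e^(rT) = (102.97 − 5.1568)·e^0.145200 = 97.8132 × 1.156271 = 113.0986
Market ₹111.61 < fair 113.0986: forward underpriced → reverse cash-and-carry (short the stock, invest proceeds at r, pay the dividends, go long the forward).
Profit at T = |F_mkt − F*| = |111.61 − 113.0986| = ₹1.49 per share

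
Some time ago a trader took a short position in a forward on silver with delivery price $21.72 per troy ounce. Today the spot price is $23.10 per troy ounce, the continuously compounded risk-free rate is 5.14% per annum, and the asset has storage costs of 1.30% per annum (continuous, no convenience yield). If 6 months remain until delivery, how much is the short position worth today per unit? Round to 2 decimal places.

-$2.08 per troy ounce

Current fair forward for the remaining 6 months: F = S·e^((r + u)·T), (r + u) = 0.0514 + 0.0130 = 0.0644
F = 23.10 · e^(0.0644 × 6/12) = 23.10 × 1.032724 = 23.8559
Value of long forward = (F − K)·e^(−rT) = (23.8559 − 21.72) · e^(−0.0514·6/12)
= 2.1359 × 0.974627 = 2.08
Short position value = −(long value) = -$2.08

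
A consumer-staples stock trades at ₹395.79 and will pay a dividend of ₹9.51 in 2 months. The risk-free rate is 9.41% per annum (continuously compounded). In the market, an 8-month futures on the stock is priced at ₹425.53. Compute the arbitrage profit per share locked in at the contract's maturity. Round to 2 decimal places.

PV(dividends) I = 9.51·e^(−0.0941·2/12) = 9.3620
Fair futures F* = (S − I)·e^(rT) = (395.79 − 9.3620)·e^0.062733 = 386.4280 × 1.064743 = 411.4465
Market ₹425.53 > fair 411.4465: forward overpriced → cash-and-carry (borrow at r, buy the stock and collect the dividends, short the forward).
Profit at T = |F_mkt − F*| = |425.53 − 411.4465| = ₹14.08 per share

₹14.08 per share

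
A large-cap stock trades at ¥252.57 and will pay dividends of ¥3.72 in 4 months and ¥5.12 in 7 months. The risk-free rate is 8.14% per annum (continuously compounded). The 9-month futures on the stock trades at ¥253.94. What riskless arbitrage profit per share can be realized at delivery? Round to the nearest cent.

PV(dividends) I = 3.72·e^(−0.0814·4/12) + 5.12·e^(−0.0814·7/12) = 8.5030
Fair futures F* = (S − I)·e^(rT) = (252.57 − 8.5030)·e^0.061050 = 244.0670 × 1.062952 = 259.4315
Market ¥253.94 < fair 259.4315: forward underpriced → reverse cash-and-carry (short the stock, invest proceeds at r, pay the dividends, go long the forward).
Profit at T = |F_mkt − F*| = |253.94 − 259.4315| = ¥5.49 per share

¥5.49 per share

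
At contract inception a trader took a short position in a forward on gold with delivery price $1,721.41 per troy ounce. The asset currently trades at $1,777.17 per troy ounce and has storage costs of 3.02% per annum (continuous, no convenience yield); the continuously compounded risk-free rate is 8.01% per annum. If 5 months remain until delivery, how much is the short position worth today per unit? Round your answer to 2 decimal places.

-$134.77 per troy ounce

Current fair forward for the remaining 5 months: F = S·e^((r + u)·T), (r + u) = 0.0801 + 0.0302 = 0.1103
F = 1777.17 · e^(0.1103 × 5/12) = 1777.17 × 1.04703078 = 1860.7517
Value of long forward = (F − K)·e^(−rT) = (1860.7517 − 1721.41) · e^(−0.0801·5/12)
= 139.3417 × 0.96717580 = 134.77
Short position value = −(long value) = -$134.77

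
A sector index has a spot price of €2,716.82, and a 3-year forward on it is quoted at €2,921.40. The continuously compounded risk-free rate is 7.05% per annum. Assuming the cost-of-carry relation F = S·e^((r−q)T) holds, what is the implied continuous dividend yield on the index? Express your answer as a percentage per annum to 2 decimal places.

4.63%

From F = S·e^((r−q)T): (r − q) = ln(F/S)/T
ln(2921.40/2716.82) = ln(1.075301) = 0.072601
(r − q) = 0.072601 / (3) = 0.024200
q = r − ln(F/S)/T = 0.0705 − 0.024200 = 0.046300
q = 4.63%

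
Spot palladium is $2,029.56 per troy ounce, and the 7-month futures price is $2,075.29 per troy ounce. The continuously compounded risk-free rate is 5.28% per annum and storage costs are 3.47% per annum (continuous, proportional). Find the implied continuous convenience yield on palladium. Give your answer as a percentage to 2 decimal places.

F = S·e^((r+u−y)T) ⇒ (r+u−y) = ln(F/S)/T
ln(2075.29/2029.56) = 0.022282; /T ⇒ 0.038198
y = r + u − ln(F/S)/T = 0.0528 + 0.0347 − 0.038198 = 0.049302
y = 4.93%

4.93%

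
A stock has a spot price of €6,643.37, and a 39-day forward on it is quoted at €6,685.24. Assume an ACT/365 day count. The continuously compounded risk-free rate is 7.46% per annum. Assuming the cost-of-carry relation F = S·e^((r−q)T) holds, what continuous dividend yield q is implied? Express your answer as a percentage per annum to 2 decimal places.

1.58%

From F = S·e^((r−q)T): (r − q) = ln(F/S)/T
ln(6685.24/6643.37) = ln(1.006303) = 0.006283
(r − q) = 0.006283 / (39/365) = 0.058802
q = r − ln(F/S)/T = 0.0746 − 0.058802 = 0.015798
q = 1.58%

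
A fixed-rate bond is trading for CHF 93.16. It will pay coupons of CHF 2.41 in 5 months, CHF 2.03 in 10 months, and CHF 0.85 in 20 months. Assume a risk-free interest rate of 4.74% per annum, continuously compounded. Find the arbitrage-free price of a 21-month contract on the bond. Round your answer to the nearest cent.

PV(coupons) I = 2.41·e^(−0.0474·5/12) + 2.03·e^(−0.0474·10/12) + 0.85·e^(−0.0474·20/12)
I = 2.3629 + 1.9514 + 0.7854 = 5.0997
F = (S − I)·e^(rT) = (93.16 − 5.0997) · e^(0.0474·21/12)
= 88.0603 · e^0.082950 = 88.0603 × 1.086487 = CHF 95.68

CHF 95.68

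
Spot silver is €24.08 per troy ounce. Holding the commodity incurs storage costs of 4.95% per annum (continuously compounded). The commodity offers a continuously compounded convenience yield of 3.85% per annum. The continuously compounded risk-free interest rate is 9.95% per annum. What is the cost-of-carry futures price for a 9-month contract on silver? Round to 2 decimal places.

€26.16 per troy ounce

Net carry = r + u − y = 0.0995 + 0.0495 − 0.0385 = 0.1105
F = S·e^((r+u−y)T) = 24.08 · e^(0.1105 × 9/12) = 24.08 · e^0.082875
= 24.08 × 1.086406 = €26.16 per troy ounce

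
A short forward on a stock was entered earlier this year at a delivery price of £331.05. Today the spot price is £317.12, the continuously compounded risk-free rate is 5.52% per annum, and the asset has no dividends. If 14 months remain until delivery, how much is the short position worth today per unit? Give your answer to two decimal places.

-£6.72

Current fair forward for the remaining 14 months: F = S·e^(r·T), r = 0.0552
F = 317.12 · e^(0.0552 × 14/12) = 317.12 × 1.066519 = 338.2145
Value of long forward = (F − K)·e^(−rT) = (338.2145 − 331.05) · e^(−0.0552·14/12)
= 7.1645 × 0.937630 = 6.72
Short position value = −(long value) = -£6.72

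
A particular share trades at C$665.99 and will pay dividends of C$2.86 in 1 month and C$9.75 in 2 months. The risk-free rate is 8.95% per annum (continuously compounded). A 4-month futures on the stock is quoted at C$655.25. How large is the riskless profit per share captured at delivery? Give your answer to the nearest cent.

PV(dividends) I = 2.86·e^(−0.0895·1/12) + 9.75·e^(−0.0895·2/12) = 12.4444
Fair futures F* = (S − I)·e^(rT) = (665.99 − 12.4444)·e^0.029833 = 653.5456 × 1.030282 = 673.3363
Market C$655.25 < fair 673.3363: forward underpriced → reverse cash-and-carry (short the stock, invest proceeds at r, pay the dividends, go long the forward).
Profit at T = |F_mkt − F*| = |655.25 − 673.3363| = C$18.09 per share

C$18.09 per share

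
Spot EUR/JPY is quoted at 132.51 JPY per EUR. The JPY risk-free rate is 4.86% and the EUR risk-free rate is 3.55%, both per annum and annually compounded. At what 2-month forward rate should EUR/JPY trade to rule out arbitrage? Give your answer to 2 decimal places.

By covered interest parity, F = S · (1+r_JPY)^T / (1+r_EUR)^T
= 132.51 × 1.007941 / 1.005831 = 132.51 × 1.002098
F = 132.79 JPY per EUR

132.79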